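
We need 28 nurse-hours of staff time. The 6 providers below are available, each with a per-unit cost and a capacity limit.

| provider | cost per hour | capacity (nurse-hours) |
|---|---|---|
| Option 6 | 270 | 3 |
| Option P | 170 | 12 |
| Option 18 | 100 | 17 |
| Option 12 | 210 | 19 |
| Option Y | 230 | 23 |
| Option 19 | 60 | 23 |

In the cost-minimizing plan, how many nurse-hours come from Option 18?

Fill from the cheapest provider first.
Option 19 (60): use full 23 — 5 nurse-hours to go.
Option 18 at 100: take 5 of its 17 — requirement met.
Option P, Option 12, Option Y, Option 6: unused.

5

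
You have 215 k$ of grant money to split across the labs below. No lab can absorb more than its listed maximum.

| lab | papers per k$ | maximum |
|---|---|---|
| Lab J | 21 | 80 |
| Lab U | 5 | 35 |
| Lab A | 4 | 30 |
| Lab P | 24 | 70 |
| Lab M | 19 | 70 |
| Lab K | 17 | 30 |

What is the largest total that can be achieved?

Rank by papers per k$: Lab P 24 > Lab J 21 > Lab M 19 > Lab K 17 > Lab U 5 > Lab A 4.
Lab P: +70 to 70 (cap) — 145 left.
Give Lab J 80 to hit its cap of 80 — 65 left.
Only 65 left; Lab M takes them to reach 65.
Total = 21×80 + 24×70 + 19×65 = 4595.

4595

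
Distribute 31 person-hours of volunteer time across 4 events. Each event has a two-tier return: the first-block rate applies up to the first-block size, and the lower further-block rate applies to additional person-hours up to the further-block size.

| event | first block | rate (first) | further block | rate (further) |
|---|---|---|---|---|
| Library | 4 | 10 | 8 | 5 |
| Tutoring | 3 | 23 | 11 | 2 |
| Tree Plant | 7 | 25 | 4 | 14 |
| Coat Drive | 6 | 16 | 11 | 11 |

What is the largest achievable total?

517

Order all 8 blocks by rate: Tree Plant/T1 25 > Tutoring/T1 23 > Coat Drive/T1 16 > Tree Plant/T2 14 > Coat Drive/T2 11 > Library/T1 10 > Library/T2 5 > Tutoring/T2 2.
Fill Tree Plant T1 block (7 at 25) ; 24 left.
Tutoring/T1 (23): +3 ; 21 left.
Coat Drive/T1 (16): +6 ; 15 left.
Tree Plant/T2 (14): +4 ; 11 left.
Coat Drive/T2 (11): +11 ; 0 left.
Total = 25×7 + 23×3 + 16×6 + 14×4 + 11×11 = 517.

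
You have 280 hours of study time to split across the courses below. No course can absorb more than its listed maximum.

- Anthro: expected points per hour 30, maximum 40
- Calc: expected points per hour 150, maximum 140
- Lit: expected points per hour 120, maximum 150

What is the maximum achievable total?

37800

Rank by expected points per hour: Calc 150 > Lit 120 > Anthro 30.
Calc takes 140 to reach its cap of 140 → 140 left.
Only 140 left; Lit takes them to reach 140.
Total = 150×140 + 120×140 = 37800.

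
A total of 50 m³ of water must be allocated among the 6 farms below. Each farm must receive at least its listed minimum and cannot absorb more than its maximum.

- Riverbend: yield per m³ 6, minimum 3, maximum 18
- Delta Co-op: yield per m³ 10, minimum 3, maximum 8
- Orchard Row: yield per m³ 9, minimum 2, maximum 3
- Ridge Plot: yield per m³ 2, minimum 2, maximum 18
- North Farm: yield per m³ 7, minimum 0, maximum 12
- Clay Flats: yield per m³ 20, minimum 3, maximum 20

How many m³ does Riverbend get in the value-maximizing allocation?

5

Meeting every minimum uses 3+3+2+2+0+3 = 13 m³, leaving 37.
Rank by yield per m³: Clay Flats 20 > Delta Co-op 10 > Orchard Row 9 > North Farm 7 > Riverbend 6 > Ridge Plot 2.
Clay Flats takes 17 more to reach its cap of 20 → 20 left.
Give Delta Co-op 5 more to hit its cap of 8 → 15 left.
Give Orchard Row 1 more to hit its cap of 3 → 14 left.
North Farm takes 12 more to reach its cap of 12 → 2 left.
Only 2 left; Riverbend takes them to reach 5.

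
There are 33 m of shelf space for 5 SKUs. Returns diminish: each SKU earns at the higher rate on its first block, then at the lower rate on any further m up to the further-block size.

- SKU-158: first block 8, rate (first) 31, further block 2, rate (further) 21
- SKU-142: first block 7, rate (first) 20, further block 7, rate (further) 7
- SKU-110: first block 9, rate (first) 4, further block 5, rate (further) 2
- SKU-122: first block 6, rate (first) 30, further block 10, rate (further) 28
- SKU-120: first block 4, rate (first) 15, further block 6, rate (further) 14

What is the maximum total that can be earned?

Order all 10 blocks by rate: SKU-158/tier1 31 > SKU-122/tier1 30 > SKU-122/tier2 28 > SKU-158/tier2 21 > SKU-142/tier1 20 > SKU-120/tier1 15 > SKU-120/tier2 14 > SKU-142/tier2 7 > SKU-110/tier1 4 > SKU-110/tier2 2.
Fill SKU-158 tier1 block (8 at 31) → 25 left.
SKU-122 tier1 at 30: fill all 6 → 19 left.
Fill SKU-122 tier2 block (10 at 28) → 9 left.
Fill SKU-158 tier2 block (2 at 21) → 7 left.
SKU-142 tier1 at 20: fill all 7 → 0 left.
Total = 31×8 + 30×6 + 28×10 + 21×2 + 20×7 = 890.

890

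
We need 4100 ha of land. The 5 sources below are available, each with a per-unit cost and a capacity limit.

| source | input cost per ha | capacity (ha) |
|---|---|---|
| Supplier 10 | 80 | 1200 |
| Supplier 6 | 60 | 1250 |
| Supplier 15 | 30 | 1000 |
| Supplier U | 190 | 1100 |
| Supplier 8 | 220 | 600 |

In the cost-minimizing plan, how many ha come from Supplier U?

650

Cheapest first:
Take 1000 from Supplier 15 at 30 ; need 3100 more.
Supplier 6 at 60: take all 1250 ha ; 1850 still needed.
Supplier 10 at 80: take all 1200 ha ; 650 still needed.
Supplier U at 190: take 650 of its 1100 ; requirement met.
Supplier 8: unused.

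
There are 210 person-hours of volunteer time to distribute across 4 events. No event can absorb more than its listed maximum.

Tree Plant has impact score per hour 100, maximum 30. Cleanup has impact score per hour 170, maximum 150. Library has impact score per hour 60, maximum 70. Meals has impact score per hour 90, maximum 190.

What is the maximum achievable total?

31200

Order the events by impact score per hour: Cleanup 170 > Tree Plant 100 > Meals 90 > Library 60.
Give Cleanup 150 to hit its cap of 150 ; 60 left.
Tree Plant: +30 to 30 (cap) ; 30 left.
Meals: +30 (room for 190) → 30. Pool exhausted.
Total = 100×30 + 170×150 + 90×30 = 31200.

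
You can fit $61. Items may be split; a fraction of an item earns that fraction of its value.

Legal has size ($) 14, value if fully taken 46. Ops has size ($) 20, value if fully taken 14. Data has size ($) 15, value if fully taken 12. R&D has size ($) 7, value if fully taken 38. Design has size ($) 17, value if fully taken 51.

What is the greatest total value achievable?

152.6

Best value per unit of size first: R&D 38/7≈5.43, Legal 46/14≈3.29, Design 51/17≈3, Data 12/15≈0.8, Ops 14/20≈0.7.
R&D: take in full, 7 $ for value 38 — 54 left.
Legal: take in full, 14 $ for value 46 — 40 left.
Take all of Design (17 $, value 51) — 23 $ left.
All 15 $ of Data fit (value 12) — 8 remain.
8 $ left: a 8/20 share of Ops gives 14×8/20 = 5.6.
Total value = 152.6.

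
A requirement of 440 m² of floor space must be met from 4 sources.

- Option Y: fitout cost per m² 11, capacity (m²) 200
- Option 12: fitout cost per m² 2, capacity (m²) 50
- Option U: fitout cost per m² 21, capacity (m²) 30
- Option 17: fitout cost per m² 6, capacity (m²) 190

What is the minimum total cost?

3440

Fill from the cheapest source first.
Option 12 (2): use full 50 → 390 m² to go.
Take 190 from Option 17 at 6 → need 200 more.
Option Y (11): use full 200 → 0 m² to go.
Option U: unused.
Cost = 50×2 + 190×6 + 200×11 = 3440.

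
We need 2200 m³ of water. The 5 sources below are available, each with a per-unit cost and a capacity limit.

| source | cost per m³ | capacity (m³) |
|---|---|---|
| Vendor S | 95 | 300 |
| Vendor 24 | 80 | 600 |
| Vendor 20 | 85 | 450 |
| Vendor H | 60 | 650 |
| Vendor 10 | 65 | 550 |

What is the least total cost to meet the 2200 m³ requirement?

Use sources in increasing cost order.
Vendor H (60): use full 650 — 1550 m³ to go.
Vendor 10 (65): use full 550 — 1000 m³ to go.
Vendor 24 at 80: take all 600 m³ — 400 still needed.
Take 400 from Vendor 20 at 85 to finish.
Vendor S: unused.
Cost = 650×60 + 550×65 + 600×80 + 400×85 = 156750.

156750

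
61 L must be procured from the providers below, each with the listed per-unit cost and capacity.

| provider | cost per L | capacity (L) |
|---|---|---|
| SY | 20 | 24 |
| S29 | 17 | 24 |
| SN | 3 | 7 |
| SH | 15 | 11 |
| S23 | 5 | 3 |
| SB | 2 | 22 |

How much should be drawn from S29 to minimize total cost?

18

Use providers in increasing cost order.
Take 22 from SB at 2 → need 39 more.
SN (3): use full 7 → 32 L to go.
Take 3 from S23 at 5 → need 29 more.
Take 11 from SH at 15 → need 18 more.
S29 at 17: take 18 of its 24 → requirement met.
SY: unused.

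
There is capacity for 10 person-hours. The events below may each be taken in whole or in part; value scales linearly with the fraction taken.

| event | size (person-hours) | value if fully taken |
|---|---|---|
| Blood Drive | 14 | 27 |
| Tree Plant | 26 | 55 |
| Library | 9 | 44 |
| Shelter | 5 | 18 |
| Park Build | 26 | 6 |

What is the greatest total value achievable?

Rank by value-to-size ratio: Library 44/9≈4.89, Shelter 18/5≈3.6, Tree Plant 55/26≈2.12, Blood Drive 27/14≈1.93, Park Build 6/26≈0.231.
Library: take in full, 9 person-hours for value 44 — 1 left.
Fill the last 1 person-hours with part of Shelter: 1/5 of it earns 3.6.
Total value = 47.6.

47.6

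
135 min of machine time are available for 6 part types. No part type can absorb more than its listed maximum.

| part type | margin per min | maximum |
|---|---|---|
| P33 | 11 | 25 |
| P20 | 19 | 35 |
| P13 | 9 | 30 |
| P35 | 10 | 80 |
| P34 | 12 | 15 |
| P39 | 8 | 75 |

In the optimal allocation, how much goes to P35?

Order the part types by margin per min: P20 19 > P34 12 > P33 11 > P35 10 > P13 9 > P39 8.
Give P20 35 to hit its cap of 35 → 100 left.
P34: +15 to 15 (cap) → 85 left.
P33 takes 25 to reach its cap of 25 → 60 left.
P35 has room for 80 but only 60 remain, so it gets 60.

60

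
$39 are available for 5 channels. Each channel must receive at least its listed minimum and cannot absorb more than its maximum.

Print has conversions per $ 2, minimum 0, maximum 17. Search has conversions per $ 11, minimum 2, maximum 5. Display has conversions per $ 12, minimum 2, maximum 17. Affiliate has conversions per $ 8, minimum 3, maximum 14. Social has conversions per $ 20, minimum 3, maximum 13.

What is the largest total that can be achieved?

Meeting every minimum uses 0+2+2+3+3 = 10 $, leaving 29.
Order the channels by conversions per $: Social 20 > Display 12 > Search 11 > Affiliate 8 > Print 2.
Give Social 10 more to hit its cap of 13 ; 19 left.
Display: +15 to 17 (cap) ; 4 left.
Give Search 3 more to hit its cap of 5 ; 1 left.
Affiliate has room for 11 more but only 1 remain, so it gets 4.
Total = 11×5 + 12×17 + 8×4 + 20×13 = 551.

551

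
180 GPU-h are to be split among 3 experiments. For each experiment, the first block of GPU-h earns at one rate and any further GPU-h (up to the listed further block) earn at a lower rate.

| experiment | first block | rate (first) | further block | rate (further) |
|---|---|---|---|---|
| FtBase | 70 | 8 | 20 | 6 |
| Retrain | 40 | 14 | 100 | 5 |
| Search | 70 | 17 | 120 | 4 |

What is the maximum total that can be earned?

Rank every tier by rate: Search/T1 17 > Retrain/T1 14 > FtBase/T1 8 > FtBase/T2 6 > Retrain/T2 5 > Search/T2 4.
Fill Search T1 block (70 at 17) — 110 left.
Fill Retrain T1 block (40 at 14) — 70 left.
Fill FtBase T1 block (70 at 8) — 0 left.
Total = 17×70 + 14×40 + 8×70 = 2310.

2310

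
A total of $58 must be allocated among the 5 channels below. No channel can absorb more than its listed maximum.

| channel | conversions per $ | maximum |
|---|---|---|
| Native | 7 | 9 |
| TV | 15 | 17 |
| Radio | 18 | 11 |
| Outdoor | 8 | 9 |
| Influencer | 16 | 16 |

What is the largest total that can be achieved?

Rank by conversions per $: Radio 18 > Influencer 16 > TV 15 > Outdoor 8 > Native 7.
Give Radio 11 to hit its cap of 11 ; 47 left.
Influencer: +16 to 16 (cap) ; 31 left.
Give TV 17 to hit its cap of 17 ; 14 left.
Outdoor takes 9 to reach its cap of 9 ; 5 left.
Only 5 left; Native takes them to reach 5.
Total = 7×5 + 15×17 + 18×11 + 8×9 + 16×16 = 816.

816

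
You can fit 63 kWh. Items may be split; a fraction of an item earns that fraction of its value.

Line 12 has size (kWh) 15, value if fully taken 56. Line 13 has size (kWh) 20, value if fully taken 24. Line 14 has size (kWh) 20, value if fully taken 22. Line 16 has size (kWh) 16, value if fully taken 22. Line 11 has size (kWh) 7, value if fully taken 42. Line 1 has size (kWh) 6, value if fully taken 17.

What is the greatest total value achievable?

Rank by value-to-size ratio: Line 11 42/7≈6, Line 12 56/15≈3.73, Line 1 17/6≈2.83, Line 16 22/16≈1.38, Line 13 24/20≈1.2, Line 14 22/20≈1.1.
All 7 kWh of Line 11 fit (value 42) ; 56 remain.
All 15 kWh of Line 12 fit (value 56) ; 41 remain.
Line 1: take in full, 6 kWh for value 17 ; 35 left.
Line 16: take in full, 16 kWh for value 22 ; 19 left.
19 kWh left: a 19/20 share of Line 13 gives 24×19/20 = 22.8.
Total value = 159.8.

159.8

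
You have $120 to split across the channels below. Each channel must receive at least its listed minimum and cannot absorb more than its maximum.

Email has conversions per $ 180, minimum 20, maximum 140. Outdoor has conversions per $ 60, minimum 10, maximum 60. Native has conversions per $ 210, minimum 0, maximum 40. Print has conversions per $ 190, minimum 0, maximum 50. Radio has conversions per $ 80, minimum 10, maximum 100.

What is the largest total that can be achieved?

21000

Meeting every minimum uses 20+10+0+0+10 = 40 $, leaving 80.
Order the channels by conversions per $: Native 210 > Print 190 > Email 180 > Radio 80 > Outdoor 60.
Native: +40 to 40 (cap) — 40 left.
Only 40 left; Print takes them to reach 40.
Total = 180×20 + 60×10 + 210×40 + 190×40 + 80×10 = 21000.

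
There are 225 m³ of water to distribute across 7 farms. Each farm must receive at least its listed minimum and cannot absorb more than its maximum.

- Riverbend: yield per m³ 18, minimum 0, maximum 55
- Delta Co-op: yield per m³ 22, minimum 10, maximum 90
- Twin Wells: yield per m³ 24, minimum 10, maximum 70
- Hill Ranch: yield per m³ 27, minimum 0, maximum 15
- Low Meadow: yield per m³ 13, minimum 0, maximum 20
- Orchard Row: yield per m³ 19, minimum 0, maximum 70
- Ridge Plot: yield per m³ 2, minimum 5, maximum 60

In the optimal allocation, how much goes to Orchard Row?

45

Meeting every minimum uses 0+10+10+0+0+0+5 = 25 m³, leaving 200.
Order the farms by yield per m³: Hill Ranch 27 > Twin Wells 24 > Delta Co-op 22 > Orchard Row 19 > Riverbend 18 > Low Meadow 13 > Ridge Plot 2.
Give Hill Ranch 15 more to hit its cap of 15 — 185 left.
Twin Wells: +60 to 70 (cap) — 125 left.
Delta Co-op: +80 to 90 (cap) — 45 left.
Orchard Row: +45 (room for 70) → 45. Pool exhausted.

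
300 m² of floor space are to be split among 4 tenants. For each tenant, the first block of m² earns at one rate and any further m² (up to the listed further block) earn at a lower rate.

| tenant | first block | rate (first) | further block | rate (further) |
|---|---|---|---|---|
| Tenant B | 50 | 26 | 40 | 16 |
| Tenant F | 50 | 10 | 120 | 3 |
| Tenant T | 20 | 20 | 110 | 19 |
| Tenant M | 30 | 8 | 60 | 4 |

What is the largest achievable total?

Treat each block as its own option and order by rate: Tenant B/tier1 26 > Tenant T/tier1 20 > Tenant T/tier2 19 > Tenant B/tier2 16 > Tenant F/tier1 10 > Tenant M/tier1 8 > Tenant M/tier2 4 > Tenant F/tier2 3.
Tenant B/tier1 (26): +50 ; 250 left.
Fill Tenant T tier1 block (20 at 20) ; 230 left.
Fill Tenant T tier2 block (110 at 19) ; 120 left.
Tenant B/tier2 (16): +40 ; 80 left.
Fill Tenant F tier1 block (50 at 10) ; 30 left.
Tenant M tier1 at 8: fill all 30 ; 0 left.
Total = 26×50 + 20×20 + 19×110 + 16×40 + 10×50 + 8×30 = 5170.

5170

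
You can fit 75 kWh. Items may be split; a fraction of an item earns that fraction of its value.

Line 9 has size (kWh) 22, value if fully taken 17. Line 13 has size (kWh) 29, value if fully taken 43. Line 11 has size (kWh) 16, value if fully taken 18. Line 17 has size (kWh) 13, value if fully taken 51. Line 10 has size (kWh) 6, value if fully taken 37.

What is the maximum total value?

Sort by value density: Line 10 37/6≈6.17, Line 17 51/13≈3.92, Line 13 43/29≈1.48, Line 11 18/16≈1.12, Line 9 17/22≈0.773.
Take all of Line 10 (6 kWh, value 37) → 69 kWh left.
Line 17: take in full, 13 kWh for value 51 → 56 left.
Line 13: take in full, 29 kWh for value 43 → 27 left.
All 16 kWh of Line 11 fit (value 18) → 11 remain.
Fill the last 11 kWh with part of Line 9: 11/22 of it earns 8.5.
Total value = 157.5.

157.5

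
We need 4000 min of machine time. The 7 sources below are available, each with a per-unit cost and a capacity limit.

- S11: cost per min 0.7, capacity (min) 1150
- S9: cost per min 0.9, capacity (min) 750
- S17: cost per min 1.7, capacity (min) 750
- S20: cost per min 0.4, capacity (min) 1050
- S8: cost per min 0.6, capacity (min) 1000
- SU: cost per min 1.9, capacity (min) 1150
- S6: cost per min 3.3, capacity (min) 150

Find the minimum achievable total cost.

2585

Cheapest first:
S20 (0.4): use full 1050 ; 2950 min to go.
S8 (0.6): use full 1000 ; 1950 min to go.
S11 (0.7): use full 1150 ; 800 min to go.
S9 (0.9): use full 750 ; 50 min to go.
Take 50 from S17 at 1.7 to finish.
SU, S6: unused.
Cost = 1050×0.4 + 1000×0.6 + 1150×0.7 + 750×0.9 + 50×1.7 = 2585.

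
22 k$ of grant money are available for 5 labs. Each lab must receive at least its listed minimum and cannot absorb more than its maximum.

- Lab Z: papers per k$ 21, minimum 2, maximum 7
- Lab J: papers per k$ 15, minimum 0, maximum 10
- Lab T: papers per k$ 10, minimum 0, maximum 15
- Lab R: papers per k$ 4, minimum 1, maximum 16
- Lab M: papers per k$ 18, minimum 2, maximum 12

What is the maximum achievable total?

397

Meeting every minimum uses 2+0+0+1+2 = 5 k$, leaving 17.
Order the labs by papers per k$: Lab Z 21 > Lab M 18 > Lab J 15 > Lab T 10 > Lab R 4.
Lab Z takes 5 more to reach its cap of 7 ; 12 left.
Lab M: +10 to 12 (cap) ; 2 left.
Lab J has room for 10 more but only 2 remain, so it gets 2.
Total = 21×7 + 15×2 + 4×1 + 18×12 = 397.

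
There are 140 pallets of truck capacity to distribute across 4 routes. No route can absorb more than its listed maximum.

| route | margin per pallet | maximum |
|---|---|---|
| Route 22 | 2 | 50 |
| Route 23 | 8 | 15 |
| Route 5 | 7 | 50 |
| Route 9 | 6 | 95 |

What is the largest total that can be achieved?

Rank by margin per pallet: Route 23 8 > Route 5 7 > Route 9 6 > Route 22 2.
Give Route 23 15 to hit its cap of 15 → 125 left.
Give Route 5 50 to hit its cap of 50 → 75 left.
Route 9: +75 (room for 95) → 75. Pool exhausted.
Total = 8×15 + 7×50 + 6×75 = 920.

920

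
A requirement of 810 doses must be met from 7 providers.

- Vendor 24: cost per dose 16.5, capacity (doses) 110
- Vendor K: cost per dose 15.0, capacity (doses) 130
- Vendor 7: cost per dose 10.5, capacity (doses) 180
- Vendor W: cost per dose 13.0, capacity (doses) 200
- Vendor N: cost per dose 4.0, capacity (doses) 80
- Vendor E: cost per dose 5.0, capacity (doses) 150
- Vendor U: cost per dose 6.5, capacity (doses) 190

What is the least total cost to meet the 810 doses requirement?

Fill from the cheapest provider first.
Vendor N at 4.0: take all 80 doses ; 730 still needed.
Vendor E at 5.0: take all 150 doses ; 580 still needed.
Vendor U at 6.5: take all 190 doses ; 390 still needed.
Vendor 7 (10.5): use full 180 ; 210 doses to go.
Take 200 from Vendor W at 13.0 ; need 10 more.
Vendor K (15.0): take the remaining 10 ; done.
Vendor 24: unused.
Cost = 80×4.0 + 150×5.0 + 190×6.5 + 180×10.5 + 200×13.0 + 10×15.0 = 6945.

6945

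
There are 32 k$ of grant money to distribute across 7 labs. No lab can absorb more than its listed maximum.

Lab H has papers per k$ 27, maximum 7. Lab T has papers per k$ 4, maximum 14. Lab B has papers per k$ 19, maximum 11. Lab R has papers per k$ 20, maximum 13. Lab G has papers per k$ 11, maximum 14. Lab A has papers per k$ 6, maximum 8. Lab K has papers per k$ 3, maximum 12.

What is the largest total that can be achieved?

669

Rank by papers per k$: Lab H 27 > Lab R 20 > Lab B 19 > Lab G 11 > Lab A 6 > Lab T 4 > Lab K 3.
Lab H: +7 to 7 (cap) ; 25 left.
Lab R takes 13 to reach its cap of 13 ; 12 left.
Give Lab B 11 to hit its cap of 11 ; 1 left.
Lab G has room for 14 but only 1 remain, so it gets 1.
Total = 27×7 + 19×11 + 20×13 + 11×1 = 669.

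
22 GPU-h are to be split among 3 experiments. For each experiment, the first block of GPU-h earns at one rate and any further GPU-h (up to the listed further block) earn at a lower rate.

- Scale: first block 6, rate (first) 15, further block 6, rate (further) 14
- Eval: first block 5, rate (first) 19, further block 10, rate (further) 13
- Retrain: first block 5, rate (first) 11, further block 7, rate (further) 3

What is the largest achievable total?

Rank every tier by rate: Eval/first 19 > Scale/first 15 > Scale/second 14 > Eval/second 13 > Retrain/first 11 > Retrain/second 3.
Fill Eval first block (5 at 19) ; 17 left.
Fill Scale first block (6 at 15) ; 11 left.
Scale/second (14): +6 ; 5 left.
Eval/second: +5 of 10 at 13; pool empty.
Total = 19×5 + 15×6 + 14×6 + 13×5 = 334.

334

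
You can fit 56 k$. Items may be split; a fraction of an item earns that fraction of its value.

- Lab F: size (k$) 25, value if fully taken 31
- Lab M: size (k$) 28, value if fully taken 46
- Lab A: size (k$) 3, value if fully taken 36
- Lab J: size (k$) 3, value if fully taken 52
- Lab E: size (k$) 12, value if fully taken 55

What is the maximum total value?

201.4

Rank by value-to-size ratio: Lab J 52/3≈17.3, Lab A 36/3≈12, Lab E 55/12≈4.58, Lab M 46/28≈1.64, Lab F 31/25≈1.24.
Lab J: take in full, 3 k$ for value 52 ; 53 left.
All 3 k$ of Lab A fit (value 36) ; 50 remain.
Take all of Lab E (12 k$, value 55) ; 38 k$ left.
All 28 k$ of Lab M fit (value 46) ; 10 remain.
Only 10 k$ remain; take 10/25 of Lab F for value 31×10/25 = 12.4.
Total value = 201.4.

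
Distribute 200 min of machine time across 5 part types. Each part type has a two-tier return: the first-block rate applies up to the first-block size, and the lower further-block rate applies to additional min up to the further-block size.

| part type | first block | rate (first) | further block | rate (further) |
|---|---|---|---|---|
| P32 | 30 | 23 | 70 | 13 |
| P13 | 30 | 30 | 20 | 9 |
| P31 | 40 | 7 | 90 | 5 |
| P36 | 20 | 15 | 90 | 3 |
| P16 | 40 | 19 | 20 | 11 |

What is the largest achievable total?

Treat each block as its own option and order by rate: P13/tier1 30 > P32/tier1 23 > P16/tier1 19 > P36/tier1 15 > P32/tier2 13 > P16/tier2 11 > P13/tier2 9 > P31/tier1 7 > P31/tier2 5 > P36/tier2 3.
P13/tier1 (30): +30 — 170 left.
P32/tier1 (23): +30 — 140 left.
P16 tier1 at 19: fill all 40 — 100 left.
P36 tier1 at 15: fill all 20 — 80 left.
P32 tier2 at 13: fill all 70 — 10 left.
10 remain; put them into P16 tier2 at 11.
Total = 30×30 + 23×30 + 19×40 + 15×20 + 13×70 + 11×10 = 3670.

3670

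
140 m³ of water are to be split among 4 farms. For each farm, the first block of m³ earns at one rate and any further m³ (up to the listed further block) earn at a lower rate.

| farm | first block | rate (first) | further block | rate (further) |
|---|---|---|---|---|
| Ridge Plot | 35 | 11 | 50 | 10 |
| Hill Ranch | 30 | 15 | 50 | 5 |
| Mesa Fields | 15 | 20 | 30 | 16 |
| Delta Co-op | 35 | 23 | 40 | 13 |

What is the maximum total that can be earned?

Order all 8 blocks by rate: Delta Co-op/first 23 > Mesa Fields/first 20 > Mesa Fields/second 16 > Hill Ranch/first 15 > Delta Co-op/second 13 > Ridge Plot/first 11 > Ridge Plot/second 10 > Hill Ranch/second 5.
Delta Co-op first at 23: fill all 35 → 105 left.
Fill Mesa Fields first block (15 at 20) → 90 left.
Mesa Fields/second (16): +30 → 60 left.
Hill Ranch/first (15): +30 → 30 left.
Delta Co-op second at 13: only 30 left, fill 30.
Total = 23×35 + 20×15 + 16×30 + 15×30 + 13×30 = 2425.

2425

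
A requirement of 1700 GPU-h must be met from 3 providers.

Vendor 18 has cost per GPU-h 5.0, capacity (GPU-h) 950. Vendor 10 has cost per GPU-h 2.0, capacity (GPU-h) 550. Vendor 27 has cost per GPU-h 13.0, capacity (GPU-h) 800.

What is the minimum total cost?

8450

Fill from the cheapest provider first.
Vendor 10 at 2.0: take all 550 GPU-h ; 1150 still needed.
Take 950 from Vendor 18 at 5.0 ; need 200 more.
Vendor 27 (13.0): take the remaining 200 ; done.
Cost = 550×2.0 + 950×5.0 + 200×13.0 = 8450.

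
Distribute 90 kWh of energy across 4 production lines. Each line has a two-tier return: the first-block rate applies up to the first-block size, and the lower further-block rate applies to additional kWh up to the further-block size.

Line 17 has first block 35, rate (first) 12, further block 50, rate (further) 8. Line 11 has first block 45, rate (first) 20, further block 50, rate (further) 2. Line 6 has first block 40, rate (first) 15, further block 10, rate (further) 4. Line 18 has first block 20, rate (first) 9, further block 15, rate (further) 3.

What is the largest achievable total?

1560

Rank every tier by rate: Line 11/first 20 > Line 6/first 15 > Line 17/first 12 > Line 18/first 9 > Line 17/second 8 > Line 6/second 4 > Line 18/second 3 > Line 11/second 2.
Line 11/first (20): +45 → 45 left.
Fill Line 6 first block (40 at 15) → 5 left.
Line 17/first: +5 of 35 at 12; pool empty.
Total = 20×45 + 15×40 + 12×5 = 1560.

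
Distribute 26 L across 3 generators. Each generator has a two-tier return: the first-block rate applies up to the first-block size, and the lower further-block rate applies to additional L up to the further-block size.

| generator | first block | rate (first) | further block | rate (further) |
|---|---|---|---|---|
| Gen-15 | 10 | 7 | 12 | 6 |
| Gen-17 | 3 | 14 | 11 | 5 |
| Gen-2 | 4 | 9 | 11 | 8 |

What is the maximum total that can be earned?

Order all 6 blocks by rate: Gen-17/first 14 > Gen-2/first 9 > Gen-2/second 8 > Gen-15/first 7 > Gen-15/second 6 > Gen-17/second 5.
Gen-17 first at 14: fill all 3 — 23 left.
Fill Gen-2 first block (4 at 9) — 19 left.
Gen-2/second (8): +11 — 8 left.
8 remain; put them into Gen-15 first at 7.
Total = 14×3 + 9×4 + 8×11 + 7×8 = 222.

222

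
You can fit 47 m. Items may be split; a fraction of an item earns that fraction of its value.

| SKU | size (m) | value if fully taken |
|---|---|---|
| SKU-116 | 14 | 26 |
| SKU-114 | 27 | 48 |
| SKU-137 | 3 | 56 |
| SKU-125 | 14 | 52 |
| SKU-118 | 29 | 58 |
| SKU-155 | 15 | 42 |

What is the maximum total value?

Best value per unit of size first: SKU-137 56/3≈18.7, SKU-125 52/14≈3.71, SKU-155 42/15≈2.8, SKU-118 58/29≈2, SKU-116 26/14≈1.86, SKU-114 48/27≈1.78.
All 3 m of SKU-137 fit (value 56) — 44 remain.
SKU-125: take in full, 14 m for value 52 — 30 left.
SKU-155: take in full, 15 m for value 42 — 15 left.
15 m left: a 15/29 share of SKU-118 gives 58×15/29 = 30.
Total value = 180.

180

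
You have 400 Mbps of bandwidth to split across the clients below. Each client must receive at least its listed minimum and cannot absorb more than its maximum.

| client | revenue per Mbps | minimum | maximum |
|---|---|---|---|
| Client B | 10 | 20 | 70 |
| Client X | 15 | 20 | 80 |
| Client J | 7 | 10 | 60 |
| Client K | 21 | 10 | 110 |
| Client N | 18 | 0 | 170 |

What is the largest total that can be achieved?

Meeting every minimum uses 20+20+10+10+0 = 60 Mbps, leaving 340.
Highest revenue per Mbps first: Client K 21 > Client N 18 > Client X 15 > Client B 10 > Client J 7.
Client K takes 100 more to reach its cap of 110 → 240 left.
Client N: +170 to 170 (cap) → 70 left.
Give Client X 60 more to hit its cap of 80 → 10 left.
Client B: +10 (room for 50) → 30. Pool exhausted.
Total = 10×30 + 15×80 + 7×10 + 21×110 + 18×170 = 6940.

6940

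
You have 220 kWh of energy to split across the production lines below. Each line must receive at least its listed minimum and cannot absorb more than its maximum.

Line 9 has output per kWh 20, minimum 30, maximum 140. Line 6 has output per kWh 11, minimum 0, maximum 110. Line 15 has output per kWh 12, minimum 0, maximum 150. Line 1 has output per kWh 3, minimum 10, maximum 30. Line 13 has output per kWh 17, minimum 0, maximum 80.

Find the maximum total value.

Meeting every minimum uses 30+0+0+10+0 = 40 kWh, leaving 180.
Rank by output per kWh: Line 9 20 > Line 13 17 > Line 15 12 > Line 6 11 > Line 1 3.
Line 9 takes 110 more to reach its cap of 140 → 70 left.
Line 13: +70 (room for 80) → 70. Pool exhausted.
Total = 20×140 + 3×10 + 17×70 = 4020.

4020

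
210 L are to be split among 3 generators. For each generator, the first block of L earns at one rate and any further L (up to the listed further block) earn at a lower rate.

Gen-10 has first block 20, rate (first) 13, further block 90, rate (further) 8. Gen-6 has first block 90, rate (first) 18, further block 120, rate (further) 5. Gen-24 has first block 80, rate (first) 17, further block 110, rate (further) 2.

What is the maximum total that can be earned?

Rank every tier by rate: Gen-6/tier1 18 > Gen-24/tier1 17 > Gen-10/tier1 13 > Gen-10/tier2 8 > Gen-6/tier2 5 > Gen-24/tier2 2.
Gen-6 tier1 at 18: fill all 90 → 120 left.
Gen-24 tier1 at 17: fill all 80 → 40 left.
Gen-10 tier1 at 13: fill all 20 → 20 left.
Gen-10 tier2 at 8: only 20 left, fill 20.
Total = 18×90 + 17×80 + 13×20 + 8×20 = 3400.

3400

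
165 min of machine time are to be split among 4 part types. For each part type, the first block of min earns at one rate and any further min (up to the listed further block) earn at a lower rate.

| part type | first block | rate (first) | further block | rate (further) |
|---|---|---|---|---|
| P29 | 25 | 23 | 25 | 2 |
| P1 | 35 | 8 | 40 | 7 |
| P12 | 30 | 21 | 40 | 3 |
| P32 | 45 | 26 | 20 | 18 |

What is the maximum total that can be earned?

3085

Order all 8 blocks by rate: P32/T1 26 > P29/T1 23 > P12/T1 21 > P32/T2 18 > P1/T1 8 > P1/T2 7 > P12/T2 3 > P29/T2 2.
P32/T1 (26): +45 → 120 left.
P29/T1 (23): +25 → 95 left.
P12/T1 (21): +30 → 65 left.
P32/T2 (18): +20 → 45 left.
Fill P1 T1 block (35 at 8) → 10 left.
P1/T2: +10 of 40 at 7; pool empty.
Total = 26×45 + 23×25 + 21×30 + 18×20 + 8×35 + 7×10 = 3085.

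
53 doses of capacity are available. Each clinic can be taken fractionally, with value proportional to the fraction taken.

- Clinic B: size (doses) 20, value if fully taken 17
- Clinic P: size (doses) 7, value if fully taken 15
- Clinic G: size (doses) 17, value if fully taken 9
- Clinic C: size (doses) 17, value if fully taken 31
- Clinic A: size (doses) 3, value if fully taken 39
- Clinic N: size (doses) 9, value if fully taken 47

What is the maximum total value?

146.45

Best value per unit of size first: Clinic A 39/3≈13, Clinic N 47/9≈5.22, Clinic P 15/7≈2.14, Clinic C 31/17≈1.82, Clinic B 17/20≈0.85, Clinic G 9/17≈0.529.
Take all of Clinic A (3 doses, value 39) ; 50 doses left.
Clinic N: take in full, 9 doses for value 47 ; 41 left.
Clinic P: take in full, 7 doses for value 15 ; 34 left.
Take all of Clinic C (17 doses, value 31) ; 17 doses left.
17 doses left: a 17/20 share of Clinic B gives 17×17/20 = 14.45.
Total value = 146.45.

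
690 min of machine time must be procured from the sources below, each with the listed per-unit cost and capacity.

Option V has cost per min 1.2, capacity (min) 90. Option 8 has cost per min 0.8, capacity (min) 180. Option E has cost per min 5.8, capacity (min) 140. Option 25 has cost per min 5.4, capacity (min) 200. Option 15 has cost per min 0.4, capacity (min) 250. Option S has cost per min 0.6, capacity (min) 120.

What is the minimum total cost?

694

Use sources in increasing cost order.
Take 250 from Option 15 at 0.4 → need 440 more.
Option S (0.6): use full 120 → 320 min to go.
Take 180 from Option 8 at 0.8 → need 140 more.
Take 90 from Option V at 1.2 → need 50 more.
Option 25 at 5.4: take 50 of its 200 → requirement met.
Option E: unused.
Cost = 250×0.4 + 120×0.6 + 180×0.8 + 90×1.2 + 50×5.4 = 694.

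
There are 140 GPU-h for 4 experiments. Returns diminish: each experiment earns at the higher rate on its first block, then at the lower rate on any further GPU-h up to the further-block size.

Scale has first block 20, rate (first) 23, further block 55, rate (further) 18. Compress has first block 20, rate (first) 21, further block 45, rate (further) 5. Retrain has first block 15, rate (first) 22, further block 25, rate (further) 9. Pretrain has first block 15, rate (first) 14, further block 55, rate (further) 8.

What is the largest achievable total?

Treat each block as its own option and order by rate: Scale/T1 23 > Retrain/T1 22 > Compress/T1 21 > Scale/T2 18 > Pretrain/T1 14 > Retrain/T2 9 > Pretrain/T2 8 > Compress/T2 5.
Fill Scale T1 block (20 at 23) → 120 left.
Retrain T1 at 22: fill all 15 → 105 left.
Compress/T1 (21): +20 → 85 left.
Fill Scale T2 block (55 at 18) → 30 left.
Pretrain/T1 (14): +15 → 15 left.
Retrain/T2: +15 of 25 at 9; pool empty.
Total = 23×20 + 22×15 + 21×20 + 18×55 + 14×15 + 9×15 = 2545.

2545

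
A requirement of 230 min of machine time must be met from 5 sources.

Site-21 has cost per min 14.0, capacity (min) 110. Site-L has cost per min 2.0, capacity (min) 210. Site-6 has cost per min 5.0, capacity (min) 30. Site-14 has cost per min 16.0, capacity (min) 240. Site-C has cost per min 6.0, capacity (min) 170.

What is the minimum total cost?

Cheapest first:
Take 210 from Site-L at 2.0 ; need 20 more.
Take 20 from Site-6 at 5.0 to finish.
Site-C, Site-21, Site-14: unused.
Cost = 210×2.0 + 20×5.0 = 520.

520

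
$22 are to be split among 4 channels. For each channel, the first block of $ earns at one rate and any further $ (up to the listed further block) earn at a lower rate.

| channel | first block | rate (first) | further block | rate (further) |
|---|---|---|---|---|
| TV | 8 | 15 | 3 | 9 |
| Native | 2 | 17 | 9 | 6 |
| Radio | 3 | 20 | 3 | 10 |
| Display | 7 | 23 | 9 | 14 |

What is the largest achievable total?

Treat each block as its own option and order by rate: Display/first 23 > Radio/first 20 > Native/first 17 > TV/first 15 > Display/second 14 > Radio/second 10 > TV/second 9 > Native/second 6.
Display first at 23: fill all 7 → 15 left.
Radio first at 20: fill all 3 → 12 left.
Native/first (17): +2 → 10 left.
TV/first (15): +8 → 2 left.
Display/second: +2 of 9 at 14; pool empty.
Total = 23×7 + 20×3 + 17×2 + 15×8 + 14×2 = 403.

403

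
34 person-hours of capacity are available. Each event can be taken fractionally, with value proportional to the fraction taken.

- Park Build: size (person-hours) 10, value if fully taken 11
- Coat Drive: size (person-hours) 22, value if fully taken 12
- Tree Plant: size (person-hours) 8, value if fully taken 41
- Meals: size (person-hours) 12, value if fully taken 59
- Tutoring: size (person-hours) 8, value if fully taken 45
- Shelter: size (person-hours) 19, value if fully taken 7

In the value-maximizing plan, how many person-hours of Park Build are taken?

Rank by value-to-size ratio: Tutoring 45/8≈5.62, Tree Plant 41/8≈5.12, Meals 59/12≈4.92, Park Build 11/10≈1.1, Coat Drive 12/22≈0.545, Shelter 7/19≈0.368.
Tutoring: take in full, 8 person-hours for value 45 ; 26 left.
Tree Plant: take in full, 8 person-hours for value 41 ; 18 left.
Meals: take in full, 12 person-hours for value 59 ; 6 left.
Fill the last 6 person-hours with part of Park Build: 6/10 of it earns 6.6.

6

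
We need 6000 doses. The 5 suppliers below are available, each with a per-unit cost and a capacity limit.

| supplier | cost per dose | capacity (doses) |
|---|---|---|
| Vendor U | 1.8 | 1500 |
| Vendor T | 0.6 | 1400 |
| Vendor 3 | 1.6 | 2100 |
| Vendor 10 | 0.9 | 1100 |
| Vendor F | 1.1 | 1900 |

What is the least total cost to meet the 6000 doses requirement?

6480

Use suppliers in increasing cost order.
Vendor T (0.6): use full 1400 — 4600 doses to go.
Vendor 10 at 0.9: take all 1100 doses — 3500 still needed.
Vendor F (1.1): use full 1900 — 1600 doses to go.
Vendor 3 (1.6): take the remaining 1600 — done.
Vendor U: unused.
Cost = 1400×0.6 + 1100×0.9 + 1900×1.1 + 1600×1.6 = 6480.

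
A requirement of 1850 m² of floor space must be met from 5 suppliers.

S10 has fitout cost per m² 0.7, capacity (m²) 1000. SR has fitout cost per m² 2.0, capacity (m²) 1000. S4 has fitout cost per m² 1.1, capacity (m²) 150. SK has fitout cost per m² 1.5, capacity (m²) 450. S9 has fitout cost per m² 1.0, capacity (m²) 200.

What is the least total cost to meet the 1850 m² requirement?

1840

Cheapest first:
S10 at 0.7: take all 1000 m² — 850 still needed.
S9 (1.0): use full 200 — 650 m² to go.
Take 150 from S4 at 1.1 — need 500 more.
SK at 1.5: take all 450 m² — 50 still needed.
Take 50 from SR at 2.0 to finish.
Cost = 1000×0.7 + 200×1.0 + 150×1.1 + 450×1.5 + 50×2.0 = 1840.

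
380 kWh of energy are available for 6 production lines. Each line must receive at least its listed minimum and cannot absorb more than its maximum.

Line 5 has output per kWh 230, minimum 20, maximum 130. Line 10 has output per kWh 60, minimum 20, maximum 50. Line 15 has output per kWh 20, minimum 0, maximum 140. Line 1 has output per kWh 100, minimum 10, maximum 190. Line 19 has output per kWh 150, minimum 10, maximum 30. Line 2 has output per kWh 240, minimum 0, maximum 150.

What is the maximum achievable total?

76600

Meeting every minimum uses 20+20+0+10+10+0 = 60 kWh, leaving 320.
Rank by output per kWh: Line 2 240 > Line 5 230 > Line 19 150 > Line 1 100 > Line 10 60 > Line 15 20.
Line 2 takes 150 more to reach its cap of 150 ; 170 left.
Give Line 5 110 more to hit its cap of 130 ; 60 left.
Line 19 takes 20 more to reach its cap of 30 ; 40 left.
Line 1: +40 (room for 180) → 50. Pool exhausted.
Total = 230×130 + 60×20 + 100×50 + 150×30 + 240×150 = 76600.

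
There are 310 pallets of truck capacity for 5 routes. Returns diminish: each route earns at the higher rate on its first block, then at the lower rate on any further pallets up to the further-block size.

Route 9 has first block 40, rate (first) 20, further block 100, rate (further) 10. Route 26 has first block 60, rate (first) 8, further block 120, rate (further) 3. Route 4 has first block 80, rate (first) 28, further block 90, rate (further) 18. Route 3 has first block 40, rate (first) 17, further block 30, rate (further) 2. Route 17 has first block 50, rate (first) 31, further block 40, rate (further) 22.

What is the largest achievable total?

7260

Rank every tier by rate: Route 17/tier1 31 > Route 4/tier1 28 > Route 17/tier2 22 > Route 9/tier1 20 > Route 4/tier2 18 > Route 3/tier1 17 > Route 9/tier2 10 > Route 26/tier1 8 > Route 26/tier2 3 > Route 3/tier2 2.
Route 17 tier1 at 31: fill all 50 ; 260 left.
Route 4 tier1 at 28: fill all 80 ; 180 left.
Route 17/tier2 (22): +40 ; 140 left.
Route 9 tier1 at 20: fill all 40 ; 100 left.
Route 4/tier2 (18): +90 ; 10 left.
10 remain; put them into Route 3 tier1 at 17.
Total = 31×50 + 28×80 + 22×40 + 20×40 + 18×90 + 17×10 = 7260.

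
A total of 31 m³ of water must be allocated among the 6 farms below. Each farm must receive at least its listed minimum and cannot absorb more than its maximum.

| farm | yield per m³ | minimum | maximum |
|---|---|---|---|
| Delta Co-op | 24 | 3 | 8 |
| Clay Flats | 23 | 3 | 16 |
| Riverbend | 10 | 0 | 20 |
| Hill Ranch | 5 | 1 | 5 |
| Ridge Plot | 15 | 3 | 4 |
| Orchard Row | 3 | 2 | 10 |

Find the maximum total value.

631

Meeting every minimum uses 3+3+0+1+3+2 = 12 m³, leaving 19.
Highest yield per m³ first: Delta Co-op 24 > Clay Flats 23 > Ridge Plot 15 > Riverbend 10 > Hill Ranch 5 > Orchard Row 3.
Delta Co-op: +5 to 8 (cap) — 14 left.
Clay Flats takes 13 more to reach its cap of 16 — 1 left.
Ridge Plot takes 1 more to reach its cap of 4 — 0 left.
Total = 24×8 + 23×16 + 5×1 + 15×4 + 3×2 = 631.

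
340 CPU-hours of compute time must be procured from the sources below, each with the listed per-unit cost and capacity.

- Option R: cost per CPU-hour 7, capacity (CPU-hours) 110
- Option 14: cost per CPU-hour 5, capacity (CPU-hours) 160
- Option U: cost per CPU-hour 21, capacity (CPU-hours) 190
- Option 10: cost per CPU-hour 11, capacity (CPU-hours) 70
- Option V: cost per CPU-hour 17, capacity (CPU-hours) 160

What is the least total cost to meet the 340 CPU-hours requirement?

2340

Cheapest first:
Take 160 from Option 14 at 5 → need 180 more.
Option R at 7: take all 110 CPU-hours → 70 still needed.
Option 10 at 11: take all 70 CPU-hours → 0 still needed.
Option V, Option U: unused.
Cost = 160×5 + 110×7 + 70×11 = 2340.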